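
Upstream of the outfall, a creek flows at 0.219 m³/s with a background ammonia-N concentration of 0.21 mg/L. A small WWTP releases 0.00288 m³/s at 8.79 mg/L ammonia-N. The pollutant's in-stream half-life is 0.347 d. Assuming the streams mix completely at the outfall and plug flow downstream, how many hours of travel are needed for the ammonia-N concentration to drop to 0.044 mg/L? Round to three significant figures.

23.9 h

Mass balance: C = (0.2190·0.2100 + 0.002880·8.790) / 0.2219 = 0.07131/0.2219 = 0.3214 mg/L.
Half-life 0.347 d → k = ln 2 / 0.347 = 1.998 d⁻¹.
0.3214·exp(−k·t) = 0.044 → t = ln(0.3214/0.044)/k = 86000 s = 23.89 h.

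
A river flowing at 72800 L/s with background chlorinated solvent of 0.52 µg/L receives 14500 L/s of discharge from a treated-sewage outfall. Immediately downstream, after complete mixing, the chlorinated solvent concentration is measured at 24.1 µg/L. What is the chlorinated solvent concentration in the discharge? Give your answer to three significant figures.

142 µg/L

Mass balance: 72800·0.5200 + 14500·Cₑ = 87300·24.10
→ Cₑ = (87300·24.10 − 72800·0.5200) / 14500 = 142.5 µg/L.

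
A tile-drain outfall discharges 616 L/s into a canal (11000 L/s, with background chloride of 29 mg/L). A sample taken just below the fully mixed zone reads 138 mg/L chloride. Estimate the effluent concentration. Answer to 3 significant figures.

2080 mg/L

Mass balance: 11000·29.00 + 616.0·Cₑ = 11620·138.0
→ Cₑ = (11620·138.0 − 11000·29.00) / 616.0 = 2084 mg/L.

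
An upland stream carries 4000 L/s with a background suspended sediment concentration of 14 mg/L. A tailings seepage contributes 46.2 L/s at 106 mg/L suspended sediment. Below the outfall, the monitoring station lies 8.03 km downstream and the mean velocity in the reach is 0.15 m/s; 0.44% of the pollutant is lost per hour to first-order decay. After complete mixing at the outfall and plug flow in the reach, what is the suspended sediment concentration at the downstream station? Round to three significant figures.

Conservation of mass: C = (4000·14.00 + 46.20·106.0) / 4046 = 60900/4046 = 15.05 mg/L.
Travel time t = 8.03·1000 / 0.15 = 53530 s = 14.87 h.
0.44%/h lost → k = −ln(1 − 0.0044) = 0.004410 h⁻¹.
First-order decay: C = 15.05·exp(−k·t) = 15.05·0.9365 = 14.10 mg/L.

14.1 mg/L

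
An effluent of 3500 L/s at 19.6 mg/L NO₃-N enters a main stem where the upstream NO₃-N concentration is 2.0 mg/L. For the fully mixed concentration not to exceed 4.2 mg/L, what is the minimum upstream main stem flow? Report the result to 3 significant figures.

Set C_mix = 4.2: (Q·2.000 + 3500·19.60) / (Q + 3500) = 4.2
→ Q = 3500·(19.60 − 4.2)/(4.2 − 2.000) = 24500 L/s.

24500 L/s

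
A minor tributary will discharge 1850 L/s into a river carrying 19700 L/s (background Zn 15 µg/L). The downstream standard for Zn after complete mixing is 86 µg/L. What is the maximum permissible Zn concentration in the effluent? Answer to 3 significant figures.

842 µg/L

At the limit, (Qr·Cr + Qe·Cₑ)/(Qr + Qe) = 86:
Cₑ = (21550·86 − 19700·15.00) / 1850 = 842.1 µg/L.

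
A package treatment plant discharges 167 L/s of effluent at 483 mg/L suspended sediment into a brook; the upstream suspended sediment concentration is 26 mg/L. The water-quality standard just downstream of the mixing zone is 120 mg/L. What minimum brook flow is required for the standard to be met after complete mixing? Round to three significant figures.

645 L/s

Set C_mix = 120: (Q·26.00 + 167.0·483.0) / (Q + 167.0) = 120
→ Q = 167.0·(483.0 − 120)/(120 − 26.00) = 644.9 L/s.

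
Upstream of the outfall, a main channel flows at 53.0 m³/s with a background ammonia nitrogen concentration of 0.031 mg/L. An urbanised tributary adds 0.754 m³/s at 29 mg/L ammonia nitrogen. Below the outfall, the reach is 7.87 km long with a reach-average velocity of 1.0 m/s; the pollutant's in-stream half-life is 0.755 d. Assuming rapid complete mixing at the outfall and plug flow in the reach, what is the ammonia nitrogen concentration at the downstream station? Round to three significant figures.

0.402 mg/L

Mass balance: C = (53.00·0.03100 + 0.7540·29.00) / 53.75 = 23.51/53.75 = 0.4373 mg/L.
Travel time t = 7.87·1000 / 1.0 = 7870 s = 2.186 h.
Half-life 0.755 d → k = ln 2 / 0.755 = 0.9181 d⁻¹.
Decay over the reach: 0.4373·exp(−kt) = 0.4373·0.9198 = 0.4023 mg/L.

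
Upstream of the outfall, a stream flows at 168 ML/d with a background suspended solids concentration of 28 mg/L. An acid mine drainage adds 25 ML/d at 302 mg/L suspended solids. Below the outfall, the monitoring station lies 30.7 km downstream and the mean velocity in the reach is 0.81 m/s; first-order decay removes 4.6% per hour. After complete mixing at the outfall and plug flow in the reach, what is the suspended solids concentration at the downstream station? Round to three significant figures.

38.7 mg/L

Conservation of mass: C = (168.0·28.00 + 25.00·302.0) / 193.0 = 12250/193.0 = 63.49 mg/L.
Travel time t = 30.7·1000 / 0.81 = 37900 s = 10.53 h.
4.6%/h lost → k = −ln(1 − 0.046) = 0.04709 h⁻¹.
Decay over the reach: 63.49·exp(−kt) = 63.49·0.6091 = 38.67 mg/L.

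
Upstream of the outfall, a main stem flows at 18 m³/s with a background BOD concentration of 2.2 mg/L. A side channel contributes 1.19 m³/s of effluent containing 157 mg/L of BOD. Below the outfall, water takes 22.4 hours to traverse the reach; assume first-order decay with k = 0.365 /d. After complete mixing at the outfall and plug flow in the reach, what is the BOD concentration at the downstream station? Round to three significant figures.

8.39 mg/L

Mixed concentration C = ΣQC/ΣQ = (18.00·2.200 + 1.190·157.0) / 19.19 = 226.4/19.19 = 11.80 mg/L.
After decay, C = 11.80 × e^(−kt) = 11.80 × 0.7113 = 8.393 mg/L.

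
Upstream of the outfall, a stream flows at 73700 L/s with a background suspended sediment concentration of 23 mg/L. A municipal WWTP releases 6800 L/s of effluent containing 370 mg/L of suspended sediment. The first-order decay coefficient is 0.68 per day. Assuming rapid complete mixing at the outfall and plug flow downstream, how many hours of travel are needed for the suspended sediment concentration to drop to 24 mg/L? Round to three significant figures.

27.5 h

Conservation of mass: C = (73700·23.00 + 6800·370.0) / 80500 = 4211000/80500 = 52.31 mg/L.
52.31·exp(−k·t) = 24 → t = ln(52.31/24)/k = 99000 s = 27.50 h.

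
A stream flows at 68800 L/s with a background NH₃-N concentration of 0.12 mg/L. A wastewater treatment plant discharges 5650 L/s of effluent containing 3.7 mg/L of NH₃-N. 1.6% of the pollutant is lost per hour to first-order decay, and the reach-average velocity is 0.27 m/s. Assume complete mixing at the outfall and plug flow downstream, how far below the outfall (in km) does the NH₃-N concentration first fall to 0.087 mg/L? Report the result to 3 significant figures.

90.7 km

Mass balance: C = (68800·0.1200 + 5650·3.700) / 74450 = 29160/74450 = 0.3917 mg/L.
1.6%/h lost → k = −ln(1 − 0.016) = 0.01613 h⁻¹.
Set 0.3917·exp(−k·t) = 0.087 → t = ln(0.3917/0.087)/k = 335800 s = 93.28 h.
Distance = v·t = 0.27·335800 = 90670 m = 90.67 km.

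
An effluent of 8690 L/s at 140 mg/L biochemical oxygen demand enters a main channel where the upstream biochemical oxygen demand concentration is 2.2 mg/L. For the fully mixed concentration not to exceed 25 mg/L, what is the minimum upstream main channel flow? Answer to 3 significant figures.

Set C_mix = 25: (Q·2.200 + 8690·140.0) / (Q + 8690) = 25
→ Q = 8690·(140.0 − 25)/(25 − 2.200) = 43830 L/s.

43800 L/s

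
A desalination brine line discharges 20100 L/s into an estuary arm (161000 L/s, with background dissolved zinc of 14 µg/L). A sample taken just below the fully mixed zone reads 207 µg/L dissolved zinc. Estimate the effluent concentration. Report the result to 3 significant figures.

Mass balance: 161000·14.00 + 20100·Cₑ = 181100·207.0
→ Cₑ = (181100·207.0 − 161000·14.00) / 20100 = 1753 µg/L.

1750 µg/L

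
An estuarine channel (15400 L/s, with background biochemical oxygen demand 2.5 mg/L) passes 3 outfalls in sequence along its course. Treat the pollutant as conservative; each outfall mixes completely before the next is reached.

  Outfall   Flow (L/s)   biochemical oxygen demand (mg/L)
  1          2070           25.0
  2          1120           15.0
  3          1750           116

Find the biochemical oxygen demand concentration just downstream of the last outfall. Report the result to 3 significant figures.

15.2 mg/L

Outfall 1: combined Q = 17470 L/s; C = (15400·2.500 + 2070·25.00)/17470 = 5.166 mg/L.
Outfall 2: combined Q = 18590 L/s; C = (17470·5.166 + 1120·15.00)/18590 = 5.758 mg/L.
Outfall 3: combined Q = 20340 L/s; C = (18590·5.758 + 1750·116.0)/20340 = 15.24 mg/L.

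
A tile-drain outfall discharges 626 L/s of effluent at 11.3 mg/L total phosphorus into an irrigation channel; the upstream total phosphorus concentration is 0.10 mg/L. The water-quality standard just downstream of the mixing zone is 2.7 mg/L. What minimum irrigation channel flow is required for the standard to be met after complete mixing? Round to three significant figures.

Set C_mix = 2.7: (Q·0.1000 + 626.0·11.30) / (Q + 626.0) = 2.7
→ Q = 626.0·(11.30 − 2.7)/(2.7 − 0.1000) = 2071 L/s.

2070 L/s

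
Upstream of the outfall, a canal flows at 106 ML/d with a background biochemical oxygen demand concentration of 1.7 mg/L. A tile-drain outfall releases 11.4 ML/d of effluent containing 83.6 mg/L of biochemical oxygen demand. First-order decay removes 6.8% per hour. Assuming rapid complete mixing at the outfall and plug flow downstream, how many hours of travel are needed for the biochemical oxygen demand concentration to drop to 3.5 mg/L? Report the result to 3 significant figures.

14.4 h

Mixed concentration C = ΣQC/ΣQ = (106.0·1.700 + 11.40·83.60) / 117.4 = 1133/117.4 = 9.653 mg/L.
6.8%/h lost → k = −ln(1 − 0.068) = 0.07042 h⁻¹.
9.653·exp(−k·t) = 3.5 → t = ln(9.653/3.5)/k = 51860 s = 14.41 h.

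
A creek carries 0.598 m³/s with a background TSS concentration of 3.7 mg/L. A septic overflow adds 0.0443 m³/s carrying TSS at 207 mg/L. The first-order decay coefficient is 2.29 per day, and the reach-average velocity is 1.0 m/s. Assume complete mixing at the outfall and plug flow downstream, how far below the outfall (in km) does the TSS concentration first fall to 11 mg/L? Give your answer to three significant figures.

18.0 km

Conservation of mass: C = (0.5980·3.700 + 0.04430·207.0) / 0.6423 = 11.38/0.6423 = 17.72 mg/L.
Set 17.72·exp(−k·t) = 11 → t = ln(17.72/11)/k = 17990 s = 4.998 h.
Distance = v·t = 1.0·17990 = 17990 m = 17.99 km.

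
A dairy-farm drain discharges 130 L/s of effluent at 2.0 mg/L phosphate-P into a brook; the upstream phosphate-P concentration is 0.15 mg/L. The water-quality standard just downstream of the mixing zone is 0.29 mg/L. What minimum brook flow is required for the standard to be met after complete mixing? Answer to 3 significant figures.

Set C_mix = 0.29: (Q·0.1500 + 130.0·2.000) / (Q + 130.0) = 0.29
→ Q = 130.0·(2.000 − 0.29)/(0.29 − 0.1500) = 1588 L/s.

1590 L/s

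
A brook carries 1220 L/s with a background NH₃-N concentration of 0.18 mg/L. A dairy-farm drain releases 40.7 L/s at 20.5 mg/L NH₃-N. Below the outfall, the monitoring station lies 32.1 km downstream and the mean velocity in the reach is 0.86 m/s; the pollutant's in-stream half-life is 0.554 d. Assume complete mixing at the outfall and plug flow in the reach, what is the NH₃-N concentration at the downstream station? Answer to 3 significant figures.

0.487 mg/L

Mixed concentration C = ΣQC/ΣQ = (1220·0.1800 + 40.70·20.50) / 1261 = 1054/1261 = 0.8360 mg/L.
Travel time t = 32.1·1000 / 0.86 = 37330 s = 10.37 h.
Half-life 0.554 d → k = ln 2 / 0.554 = 1.251 d⁻¹.
First-order decay: C = 0.8360·exp(−k·t) = 0.8360·0.5824 = 0.4869 mg/L.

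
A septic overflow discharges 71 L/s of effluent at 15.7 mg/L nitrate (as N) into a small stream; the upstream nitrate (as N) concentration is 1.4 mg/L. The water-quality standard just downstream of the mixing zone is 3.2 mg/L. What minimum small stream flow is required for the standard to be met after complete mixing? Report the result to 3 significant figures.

493 L/s

Set C_mix = 3.2: (Q·1.400 + 71.00·15.70) / (Q + 71.00) = 3.2
→ Q = 71.00·(15.70 − 3.2)/(3.2 − 1.400) = 493.1 L/s.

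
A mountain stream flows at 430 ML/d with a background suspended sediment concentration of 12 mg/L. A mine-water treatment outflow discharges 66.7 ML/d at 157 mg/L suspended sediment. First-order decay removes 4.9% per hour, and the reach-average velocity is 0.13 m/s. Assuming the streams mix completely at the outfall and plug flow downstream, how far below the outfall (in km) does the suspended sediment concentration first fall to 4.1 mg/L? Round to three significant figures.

Mixed concentration C = ΣQC/ΣQ = (430.0·12.00 + 66.70·157.0) / 496.7 = 15630/496.7 = 31.47 mg/L.
4.9%/h lost → k = −ln(1 − 0.049) = 0.05024 h⁻¹.
Set 31.47·exp(−k·t) = 4.1 → t = ln(31.47/4.1)/k = 146000 s = 40.57 h.
Distance = v·t = 0.13·146000 = 18980 m = 18.98 km.

19.0 km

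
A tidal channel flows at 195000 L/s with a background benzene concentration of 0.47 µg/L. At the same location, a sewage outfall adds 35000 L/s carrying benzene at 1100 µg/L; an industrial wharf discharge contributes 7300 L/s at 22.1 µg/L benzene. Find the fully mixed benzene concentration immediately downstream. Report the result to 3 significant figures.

Conservation of mass: C = (195000·0.4700 + 35000·1100 + 7300·22.10) / 237300 = 38750000/237300 = 163.3 µg/L.

163 µg/L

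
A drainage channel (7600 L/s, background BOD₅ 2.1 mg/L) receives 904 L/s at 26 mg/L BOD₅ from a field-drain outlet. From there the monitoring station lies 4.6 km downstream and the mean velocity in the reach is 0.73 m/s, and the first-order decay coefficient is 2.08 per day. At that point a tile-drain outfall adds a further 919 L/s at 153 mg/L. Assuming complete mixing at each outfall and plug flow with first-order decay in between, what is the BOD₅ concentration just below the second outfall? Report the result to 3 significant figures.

18.5 mg/L

Mass balance: C = (7600·2.100 + 904.0·26.00) / 8504 = 39460/8504 = 4.641 mg/L; combined flow 8504 L/s.
Travel time t = 4.6·1000 / 0.73 = 6301 s = 1.750 h.
Applying C = C₀e^(−kt): 4.641 × 0.8592 = 3.987 mg/L.
Second outfall: C = (8504·3.987 + 919.0·153.0)/9423 = 18.52 mg/L.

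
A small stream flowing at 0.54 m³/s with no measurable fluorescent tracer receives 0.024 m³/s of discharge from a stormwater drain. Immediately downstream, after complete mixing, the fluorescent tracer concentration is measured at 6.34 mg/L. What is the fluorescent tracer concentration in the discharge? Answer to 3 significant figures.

149 mg/L

Mass balance: 0.5400·0 + 0.02400·Cₑ = 0.5640·6.340
→ Cₑ = (0.5640·6.340 − 0.5400·0) / 0.02400 = 149.0 mg/L.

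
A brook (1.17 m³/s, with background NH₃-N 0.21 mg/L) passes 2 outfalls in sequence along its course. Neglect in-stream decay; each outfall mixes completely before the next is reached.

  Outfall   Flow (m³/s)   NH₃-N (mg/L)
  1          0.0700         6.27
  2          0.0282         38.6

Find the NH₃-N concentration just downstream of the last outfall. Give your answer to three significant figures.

1.40 mg/L

After outfall 1: Q = 1.170 + 0.07000 = 1.240 m³/s; C = (1.170·0.2100 + 0.07000·6.270)/1.240 = 0.5521 mg/L.
After outfall 2: Q = 1.240 + 0.02820 = 1.268 m³/s; C = (1.240·0.5521 + 0.02820·38.60)/1.268 = 1.398 mg/L.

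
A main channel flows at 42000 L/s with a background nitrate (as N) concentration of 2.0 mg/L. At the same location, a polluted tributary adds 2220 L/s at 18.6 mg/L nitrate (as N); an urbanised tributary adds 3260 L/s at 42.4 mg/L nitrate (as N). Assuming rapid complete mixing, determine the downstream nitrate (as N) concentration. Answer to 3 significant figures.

5.55 mg/L

Mixed concentration C = ΣQC/ΣQ = (42000·2.000 + 2220·18.60 + 3260·42.40) / 47480 = 263500/47480 = 5.550 mg/L.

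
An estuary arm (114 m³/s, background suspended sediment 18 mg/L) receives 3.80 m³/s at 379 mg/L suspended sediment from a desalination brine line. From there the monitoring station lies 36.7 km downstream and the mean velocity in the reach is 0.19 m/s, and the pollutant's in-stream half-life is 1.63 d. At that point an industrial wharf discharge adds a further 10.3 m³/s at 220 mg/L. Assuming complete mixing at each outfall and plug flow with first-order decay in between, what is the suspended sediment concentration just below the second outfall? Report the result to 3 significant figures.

After mixing, C = (114.0·18.00 + 3.800·379.0) / 117.8 = 3492/117.8 = 29.65 mg/L; combined flow 117.8 m³/s.
Travel time t = 36.7·1000 / 0.19 = 193200 s = 53.65 h.
Half-life 1.63 d → k = ln 2 / 1.63 = 0.4252 d⁻¹.
First-order decay: C = 29.65·exp(−k·t) = 29.65·0.3865 = 11.46 mg/L.
Second outfall: C = (117.8·11.46 + 10.30·220.0)/128.1 = 28.23 mg/L.

28.2 mg/L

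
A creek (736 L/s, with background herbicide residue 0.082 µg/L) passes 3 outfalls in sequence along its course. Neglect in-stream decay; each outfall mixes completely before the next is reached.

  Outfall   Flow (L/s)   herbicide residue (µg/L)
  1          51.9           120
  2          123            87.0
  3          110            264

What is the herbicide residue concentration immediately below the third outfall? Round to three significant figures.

Below outfall 1: Q → 787.9 L/s, C = (736.0·0.08200 + 51.90·120.0)/787.9 = 7.981 µg/L.
Below outfall 2: Q → 910.9 L/s, C = (787.9·7.981 + 123.0·87.00)/910.9 = 18.65 µg/L.
Below outfall 3: Q → 1021 L/s, C = (910.9·18.65 + 110.0·264.0)/1021 = 45.09 µg/L.

45.1 µg/L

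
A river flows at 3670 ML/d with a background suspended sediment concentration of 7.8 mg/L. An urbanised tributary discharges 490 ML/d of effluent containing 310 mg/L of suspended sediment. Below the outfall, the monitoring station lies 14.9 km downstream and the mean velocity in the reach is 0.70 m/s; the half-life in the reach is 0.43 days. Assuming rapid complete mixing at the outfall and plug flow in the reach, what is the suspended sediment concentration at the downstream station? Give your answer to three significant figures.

Conservation of mass: C = (3670·7.800 + 490.0·310.0) / 4160 = 180500/4160 = 43.40 mg/L.
Travel time t = 14.9·1000 / 0.70 = 21290 s = 5.913 h.
Half-life 0.43 d → k = ln 2 / 0.43 = 1.612 d⁻¹.
After decay, C = 43.40 × e^(−kt) = 43.40 × 0.6722 = 29.17 mg/L.

29.2 mg/L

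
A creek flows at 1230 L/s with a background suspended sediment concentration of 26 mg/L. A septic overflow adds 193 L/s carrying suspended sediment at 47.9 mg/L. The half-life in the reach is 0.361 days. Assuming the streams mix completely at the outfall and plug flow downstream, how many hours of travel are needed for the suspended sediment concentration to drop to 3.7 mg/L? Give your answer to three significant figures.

25.7 h

Mixed concentration C = ΣQC/ΣQ = (1230·26.00 + 193.0·47.90) / 1423 = 41220/1423 = 28.97 mg/L.
Half-life 0.361 d → k = ln 2 / 0.361 = 1.920 d⁻¹.
28.97·exp(−k·t) = 3.7 → t = ln(28.97/3.7)/k = 92600 s = 25.72 h.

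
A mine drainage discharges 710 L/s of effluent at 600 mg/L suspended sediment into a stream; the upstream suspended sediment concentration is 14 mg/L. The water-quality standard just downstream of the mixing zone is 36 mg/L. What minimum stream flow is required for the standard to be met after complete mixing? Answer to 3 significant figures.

18200 L/s

Set C_mix = 36: (Q·14.00 + 710.0·600.0) / (Q + 710.0) = 36
→ Q = 710.0·(600.0 − 36)/(36 − 14.00) = 18200 L/s.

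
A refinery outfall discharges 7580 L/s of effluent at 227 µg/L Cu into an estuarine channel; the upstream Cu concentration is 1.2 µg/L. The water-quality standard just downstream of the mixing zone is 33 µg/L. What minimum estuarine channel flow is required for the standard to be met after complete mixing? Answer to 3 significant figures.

46200 L/s

Set C_mix = 33: (Q·1.200 + 7580·227.0) / (Q + 7580) = 33
→ Q = 7580·(227.0 − 33)/(33 − 1.200) = 46240 L/s.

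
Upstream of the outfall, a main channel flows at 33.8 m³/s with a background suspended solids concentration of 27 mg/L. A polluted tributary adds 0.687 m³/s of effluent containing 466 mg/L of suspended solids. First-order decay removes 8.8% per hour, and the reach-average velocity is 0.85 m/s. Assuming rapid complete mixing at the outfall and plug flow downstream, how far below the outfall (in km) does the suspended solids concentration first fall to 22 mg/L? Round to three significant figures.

Flow-weighted average: C = (33.80·27.00 + 0.6870·466.0) / 34.49 = 1233/34.49 = 35.75 mg/L.
8.8%/h lost → k = −ln(1 − 0.088) = 0.09212 h⁻¹.
Set 35.75·exp(−k·t) = 22 → t = ln(35.75/22)/k = 18970 s = 5.269 h.
Distance = v·t = 0.85·18970 = 16120 m = 16.12 km.

16.1 km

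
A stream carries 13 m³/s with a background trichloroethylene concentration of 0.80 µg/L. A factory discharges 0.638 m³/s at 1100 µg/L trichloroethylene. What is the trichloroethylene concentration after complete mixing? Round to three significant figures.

52.2 µg/L

Flow-weighted average: C = (13.00·0.8000 + 0.6380·1100) / 13.64 = 712.2/13.64 = 52.22 µg/L.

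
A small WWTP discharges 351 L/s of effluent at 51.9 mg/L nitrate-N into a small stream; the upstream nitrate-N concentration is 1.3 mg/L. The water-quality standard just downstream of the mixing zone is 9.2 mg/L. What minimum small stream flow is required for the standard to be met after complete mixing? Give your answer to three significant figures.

Set C_mix = 9.2: (Q·1.300 + 351.0·51.90) / (Q + 351.0) = 9.2
→ Q = 351.0·(51.90 − 9.2)/(9.2 − 1.300) = 1897 L/s.

1900 L/s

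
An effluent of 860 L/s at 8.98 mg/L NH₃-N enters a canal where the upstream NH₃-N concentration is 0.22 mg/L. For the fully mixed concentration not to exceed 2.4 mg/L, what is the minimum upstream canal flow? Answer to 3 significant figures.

2600 L/s

Set C_mix = 2.4: (Q·0.2200 + 860.0·8.980) / (Q + 860.0) = 2.4
→ Q = 860.0·(8.980 − 2.4)/(2.4 − 0.2200) = 2596 L/s.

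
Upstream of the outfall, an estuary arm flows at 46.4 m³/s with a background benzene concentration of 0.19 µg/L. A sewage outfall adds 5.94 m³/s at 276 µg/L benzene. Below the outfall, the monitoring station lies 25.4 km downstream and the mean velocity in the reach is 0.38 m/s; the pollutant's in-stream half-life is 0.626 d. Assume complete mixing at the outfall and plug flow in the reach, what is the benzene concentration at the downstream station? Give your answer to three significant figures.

Conservation of mass: C = (46.40·0.1900 + 5.940·276.0) / 52.34 = 1648/52.34 = 31.49 µg/L.
Travel time t = 25.4·1000 / 0.38 = 66840 s = 18.57 h.
Half-life 0.626 d → k = ln 2 / 0.626 = 1.107 d⁻¹.
After decay, C = 31.49 × e^(−kt) = 31.49 × 0.4246 = 13.37 µg/L.

13.4 µg/L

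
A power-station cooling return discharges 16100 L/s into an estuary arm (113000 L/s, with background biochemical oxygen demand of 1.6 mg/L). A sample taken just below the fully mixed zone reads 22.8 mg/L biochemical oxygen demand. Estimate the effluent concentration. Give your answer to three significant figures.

Mass balance: 113000·1.600 + 16100·Cₑ = 129100·22.80
→ Cₑ = (129100·22.80 − 113000·1.600) / 16100 = 171.6 mg/L.

172 mg/L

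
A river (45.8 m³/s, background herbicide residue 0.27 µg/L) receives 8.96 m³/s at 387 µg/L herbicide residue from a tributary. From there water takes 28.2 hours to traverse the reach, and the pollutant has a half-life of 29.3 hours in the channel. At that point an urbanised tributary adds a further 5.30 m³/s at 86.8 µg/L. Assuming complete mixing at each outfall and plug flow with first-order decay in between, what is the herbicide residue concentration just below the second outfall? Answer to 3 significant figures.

After mixing, C = (45.80·0.2700 + 8.960·387.0) / 54.76 = 3480/54.76 = 63.55 µg/L; combined flow 54.76 m³/s.
Half-life 29.3 h → k = ln 2 / 29.3 = 0.02366 h⁻¹ = 0.5678 d⁻¹.
Decay over the reach: 63.55·exp(−kt) = 63.55·0.5132 = 32.61 µg/L.
Second outfall: C = (54.76·32.61 + 5.300·86.80)/60.06 = 37.39 µg/L.

37.4 µg/L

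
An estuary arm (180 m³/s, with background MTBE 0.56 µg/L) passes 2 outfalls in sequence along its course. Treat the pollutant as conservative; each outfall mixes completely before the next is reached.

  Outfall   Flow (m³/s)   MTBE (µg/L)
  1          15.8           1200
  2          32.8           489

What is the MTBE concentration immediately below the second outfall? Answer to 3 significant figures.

Outfall 1: combined Q = 195.8 m³/s; C = (180.0·0.5600 + 15.80·1200)/195.8 = 97.35 µg/L.
Outfall 2: combined Q = 228.6 m³/s; C = (195.8·97.35 + 32.80·489.0)/228.6 = 153.5 µg/L.

154 µg/L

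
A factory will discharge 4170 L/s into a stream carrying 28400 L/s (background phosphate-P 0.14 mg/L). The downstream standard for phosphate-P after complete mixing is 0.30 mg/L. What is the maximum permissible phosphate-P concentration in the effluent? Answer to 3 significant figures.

1.39 mg/L

At the limit, (Qr·Cr + Qe·Cₑ)/(Qr + Qe) = 0.30:
Cₑ = (32570·0.30 − 28400·0.1400) / 4170 = 1.390 mg/L.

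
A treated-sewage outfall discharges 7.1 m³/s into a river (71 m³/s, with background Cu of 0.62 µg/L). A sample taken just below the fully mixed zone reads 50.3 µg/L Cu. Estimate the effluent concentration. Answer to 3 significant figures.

547 µg/L

Mass balance: 71.00·0.6200 + 7.100·Cₑ = 78.10·50.30
→ Cₑ = (78.10·50.30 − 71.00·0.6200) / 7.100 = 547.1 µg/L.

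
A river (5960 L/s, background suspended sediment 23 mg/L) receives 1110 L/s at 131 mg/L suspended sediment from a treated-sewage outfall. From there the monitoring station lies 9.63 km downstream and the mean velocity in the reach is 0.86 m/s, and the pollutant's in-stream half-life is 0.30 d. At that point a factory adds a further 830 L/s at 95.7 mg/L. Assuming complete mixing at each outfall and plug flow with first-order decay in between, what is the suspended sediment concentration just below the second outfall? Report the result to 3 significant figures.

Mixed concentration C = ΣQC/ΣQ = (5960·23.00 + 1110·131.0) / 7070 = 282500/7070 = 39.96 mg/L; combined flow 7070 L/s.
Travel time t = 9.63·1000 / 0.86 = 11200 s = 3.110 h.
Half-life 0.30 d → k = ln 2 / 0.30 = 2.310 d⁻¹.
Applying C = C₀e^(−kt): 39.96 × 0.7412 = 29.62 mg/L.
Second outfall: C = (7070·29.62 + 830.0·95.70)/7900 = 36.56 mg/L.

36.6 mg/L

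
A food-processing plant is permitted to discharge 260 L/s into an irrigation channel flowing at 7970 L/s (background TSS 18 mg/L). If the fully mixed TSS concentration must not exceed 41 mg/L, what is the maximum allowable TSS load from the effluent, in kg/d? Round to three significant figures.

16800 kg/d

Mass balance at the limit: 7970·18.00 + 260.0·Cₑ = 8230·41 → Cₑ = 746.0 mg/L.
260.0 L/s = 0.2600 m³/s. Load = 0.2600 m³/s × 746.0 g/m³ × 86 400 s/d = 16760 kg/d.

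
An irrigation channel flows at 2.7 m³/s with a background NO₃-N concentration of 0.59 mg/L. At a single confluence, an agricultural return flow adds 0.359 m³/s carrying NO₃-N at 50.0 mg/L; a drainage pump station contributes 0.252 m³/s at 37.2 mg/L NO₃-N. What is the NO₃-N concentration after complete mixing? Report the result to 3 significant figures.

8.73 mg/L

After mixing, C = (2.700·0.5900 + 0.3590·50.00 + 0.2520·37.20) / 3.311 = 28.92/3.311 = 8.734 mg/L.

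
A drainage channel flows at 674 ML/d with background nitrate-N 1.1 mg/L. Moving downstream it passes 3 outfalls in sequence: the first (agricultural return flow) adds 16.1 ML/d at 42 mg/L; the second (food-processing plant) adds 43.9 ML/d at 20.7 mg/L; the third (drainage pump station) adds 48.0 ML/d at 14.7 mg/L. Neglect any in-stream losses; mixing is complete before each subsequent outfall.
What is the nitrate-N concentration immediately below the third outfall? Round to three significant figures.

After outfall 1: Q = 674.0 + 16.10 = 690.1 ML/d; C = (674.0·1.100 + 16.10·42.00)/690.1 = 2.054 mg/L.
After outfall 2: Q = 690.1 + 43.90 = 734.0 ML/d; C = (690.1·2.054 + 43.90·20.70)/734.0 = 3.169 mg/L.
After outfall 3: Q = 734.0 + 48.00 = 782.0 ML/d; C = (734.0·3.169 + 48.00·14.70)/782.0 = 3.877 mg/L.

3.88 mg/L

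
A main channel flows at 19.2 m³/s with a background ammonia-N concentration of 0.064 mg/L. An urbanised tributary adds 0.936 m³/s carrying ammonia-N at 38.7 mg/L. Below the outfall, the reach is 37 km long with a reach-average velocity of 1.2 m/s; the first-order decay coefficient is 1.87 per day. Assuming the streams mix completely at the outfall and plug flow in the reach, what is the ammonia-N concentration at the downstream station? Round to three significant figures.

Mixed concentration C = ΣQC/ΣQ = (19.20·0.06400 + 0.9360·38.70) / 20.14 = 37.45/20.14 = 1.860 mg/L.
Travel time t = 37·1000 / 1.2 = 30830 s = 8.565 h.
Decay over the reach: 1.860·exp(−kt) = 1.860·0.5131 = 0.9543 mg/L.

0.954 mg/L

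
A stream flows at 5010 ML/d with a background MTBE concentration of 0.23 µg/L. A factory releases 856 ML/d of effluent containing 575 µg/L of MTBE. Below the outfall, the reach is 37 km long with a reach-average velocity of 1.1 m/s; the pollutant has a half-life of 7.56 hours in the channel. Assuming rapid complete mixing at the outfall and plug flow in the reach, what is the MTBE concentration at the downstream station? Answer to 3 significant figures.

After mixing, C = (5010·0.2300 + 856.0·575.0) / 5866 = 493400/5866 = 84.10 µg/L.
Travel time t = 37·1000 / 1.1 = 33640 s = 9.343 h.
Half-life 7.56 h → k = ln 2 / 7.56 = 0.09169 h⁻¹ = 2.200 d⁻¹.
First-order decay: C = 84.10·exp(−k·t) = 84.10·0.4246 = 35.71 µg/L.

35.7 µg/L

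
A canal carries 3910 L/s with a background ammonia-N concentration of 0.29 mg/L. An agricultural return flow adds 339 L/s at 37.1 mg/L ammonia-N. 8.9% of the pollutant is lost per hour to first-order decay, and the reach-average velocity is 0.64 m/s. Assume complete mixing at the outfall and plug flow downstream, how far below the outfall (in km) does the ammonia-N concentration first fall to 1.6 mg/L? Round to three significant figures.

17.3 km

Conservation of mass: C = (3910·0.2900 + 339.0·37.10) / 4249 = 13710/4249 = 3.227 mg/L.
8.9%/h lost → k = −ln(1 − 0.089) = 0.09321 h⁻¹.
Set 3.227·exp(−k·t) = 1.6 → t = ln(3.227/1.6)/k = 27090 s = 7.526 h.
Distance = v·t = 0.64·27090 = 17340 m = 17.34 km.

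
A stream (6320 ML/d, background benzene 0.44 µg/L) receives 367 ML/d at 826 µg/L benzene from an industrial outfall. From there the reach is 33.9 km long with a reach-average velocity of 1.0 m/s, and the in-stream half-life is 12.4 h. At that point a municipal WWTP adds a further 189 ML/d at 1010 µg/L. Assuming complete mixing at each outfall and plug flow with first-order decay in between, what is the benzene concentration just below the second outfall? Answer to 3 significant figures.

54.0 µg/L

Mass balance: C = (6320·0.4400 + 367.0·826.0) / 6687 = 305900/6687 = 45.75 µg/L; combined flow 6687 ML/d.
Travel time t = 33.9·1000 / 1.0 = 33900 s = 9.417 h.
Half-life 12.4 h → k = ln 2 / 12.4 = 0.05590 h⁻¹ = 1.342 d⁻¹.
Applying C = C₀e^(−kt): 45.75 × 0.5907 = 27.03 µg/L.
Second outfall: C = (6687·27.03 + 189.0·1010)/6876 = 54.04 µg/L.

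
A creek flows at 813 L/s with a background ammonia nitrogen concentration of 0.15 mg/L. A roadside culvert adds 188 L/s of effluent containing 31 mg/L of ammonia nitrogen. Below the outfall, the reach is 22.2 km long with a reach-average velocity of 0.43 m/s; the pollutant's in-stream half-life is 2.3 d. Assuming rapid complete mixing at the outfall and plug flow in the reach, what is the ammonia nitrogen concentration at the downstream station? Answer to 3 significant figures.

4.96 mg/L

Mass balance: C = (813.0·0.1500 + 188.0·31.00) / 1001 = 5950/1001 = 5.944 mg/L.
Travel time t = 22.2·1000 / 0.43 = 51630 s = 14.34 h.
Half-life 2.3 d → k = ln 2 / 2.3 = 0.3014 d⁻¹.
Decay over the reach: 5.944·exp(−kt) = 5.944·0.8352 = 4.964 mg/L.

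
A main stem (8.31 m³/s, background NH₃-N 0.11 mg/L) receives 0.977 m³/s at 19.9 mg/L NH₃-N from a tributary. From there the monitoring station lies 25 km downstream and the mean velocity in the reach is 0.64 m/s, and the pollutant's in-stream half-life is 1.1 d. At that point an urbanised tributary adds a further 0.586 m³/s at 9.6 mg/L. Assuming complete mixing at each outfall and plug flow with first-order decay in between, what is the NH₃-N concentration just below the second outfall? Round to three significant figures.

Conservation of mass: C = (8.310·0.1100 + 0.9770·19.90) / 9.287 = 20.36/9.287 = 2.192 mg/L; combined flow 9.287 m³/s.
Travel time t = 25·1000 / 0.64 = 39060 s = 10.85 h.
Half-life 1.1 d → k = ln 2 / 1.1 = 0.6301 d⁻¹.
Applying C = C₀e^(−kt): 2.192 × 0.7521 = 1.649 mg/L.
Second outfall: C = (9.287·1.649 + 0.5860·9.600)/9.873 = 2.120 mg/L.

2.12 mg/L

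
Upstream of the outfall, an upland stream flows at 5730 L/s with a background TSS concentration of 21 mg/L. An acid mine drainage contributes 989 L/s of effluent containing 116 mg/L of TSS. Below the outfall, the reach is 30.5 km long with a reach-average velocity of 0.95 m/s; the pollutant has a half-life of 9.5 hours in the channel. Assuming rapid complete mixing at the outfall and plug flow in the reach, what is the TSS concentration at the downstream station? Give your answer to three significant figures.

Mass balance: C = (5730·21.00 + 989.0·116.0) / 6719 = 235100/6719 = 34.98 mg/L.
Travel time t = 30.5·1000 / 0.95 = 32110 s = 8.918 h.
Half-life 9.5 h → k = ln 2 / 9.5 = 0.07296 h⁻¹ = 1.751 d⁻¹.
After decay, C = 34.98 × e^(−kt) = 34.98 × 0.5217 = 18.25 mg/L.

18.3 mg/L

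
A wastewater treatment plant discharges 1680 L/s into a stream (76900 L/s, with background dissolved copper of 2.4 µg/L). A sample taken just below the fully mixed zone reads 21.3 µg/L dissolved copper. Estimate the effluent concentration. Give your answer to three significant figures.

886 µg/L

Mass balance: 76900·2.400 + 1680·Cₑ = 78580·21.30
→ Cₑ = (78580·21.30 − 76900·2.400) / 1680 = 886.4 µg/L.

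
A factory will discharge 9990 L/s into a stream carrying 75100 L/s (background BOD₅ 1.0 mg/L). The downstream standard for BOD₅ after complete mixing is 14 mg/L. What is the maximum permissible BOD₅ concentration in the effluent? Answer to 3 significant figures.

112 mg/L

At the limit, (Qr·Cr + Qe·Cₑ)/(Qr + Qe) = 14:
Cₑ = (85090·14 − 75100·1.000) / 9990 = 111.7 mg/L.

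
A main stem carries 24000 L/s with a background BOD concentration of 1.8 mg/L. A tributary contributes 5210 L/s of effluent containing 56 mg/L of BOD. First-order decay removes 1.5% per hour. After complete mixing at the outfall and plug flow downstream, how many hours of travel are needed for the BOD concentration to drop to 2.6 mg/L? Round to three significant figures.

98.2 h

Mass balance: C = (24000·1.800 + 5210·56.00) / 29210 = 335000/29210 = 11.47 mg/L.
1.5%/h lost → k = −ln(1 − 0.015) = 0.01511 h⁻¹.
11.47·exp(−k·t) = 2.6 → t = ln(11.47/2.6)/k = 353500 s = 98.19 h.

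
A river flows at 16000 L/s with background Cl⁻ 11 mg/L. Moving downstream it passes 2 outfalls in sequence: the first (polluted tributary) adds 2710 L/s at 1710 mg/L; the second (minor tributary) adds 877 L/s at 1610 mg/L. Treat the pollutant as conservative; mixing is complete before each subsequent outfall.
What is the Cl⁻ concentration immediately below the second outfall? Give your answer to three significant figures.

318 mg/L

Below outfall 1: Q → 18710 L/s, C = (16000·11.00 + 2710·1710)/18710 = 257.1 mg/L.
Below outfall 2: Q → 19590 L/s, C = (18710·257.1 + 877.0·1610)/19590 = 317.7 mg/L.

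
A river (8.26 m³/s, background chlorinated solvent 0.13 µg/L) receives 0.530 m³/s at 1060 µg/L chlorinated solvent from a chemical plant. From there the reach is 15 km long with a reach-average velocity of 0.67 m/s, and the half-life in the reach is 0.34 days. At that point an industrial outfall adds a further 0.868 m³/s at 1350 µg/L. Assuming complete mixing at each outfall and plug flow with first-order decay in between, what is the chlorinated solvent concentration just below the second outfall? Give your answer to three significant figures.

156 µg/L

After mixing, C = (8.260·0.1300 + 0.5300·1060) / 8.790 = 562.9/8.790 = 64.04 µg/L; combined flow 8.790 m³/s.
Travel time t = 15·1000 / 0.67 = 22390 s = 6.219 h.
Half-life 0.34 d → k = ln 2 / 0.34 = 2.039 d⁻¹.
First-order decay: C = 64.04·exp(−k·t) = 64.04·0.5896 = 37.76 µg/L.
Second outfall: C = (8.790·37.76 + 0.8680·1350)/9.658 = 155.7 µg/L.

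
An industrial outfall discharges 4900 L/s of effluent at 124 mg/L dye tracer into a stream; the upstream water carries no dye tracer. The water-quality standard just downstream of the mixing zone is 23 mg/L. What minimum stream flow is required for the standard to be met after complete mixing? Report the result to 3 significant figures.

Set C_mix = 23: (Q·0 + 4900·124.0) / (Q + 4900) = 23
→ Q = 4900·(124.0 − 23)/(23 − 0) = 21520 L/s.

21500 L/s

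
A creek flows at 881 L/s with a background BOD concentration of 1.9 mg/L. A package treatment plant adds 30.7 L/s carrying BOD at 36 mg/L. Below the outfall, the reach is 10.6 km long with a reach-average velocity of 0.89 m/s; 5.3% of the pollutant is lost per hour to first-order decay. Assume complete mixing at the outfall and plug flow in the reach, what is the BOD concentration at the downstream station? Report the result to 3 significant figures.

2.55 mg/L

Mixed concentration C = ΣQC/ΣQ = (881.0·1.900 + 30.70·36.00) / 911.7 = 2779/911.7 = 3.048 mg/L.
Travel time t = 10.6·1000 / 0.89 = 11910 s = 3.308 h.
5.3%/h lost → k = −ln(1 − 0.053) = 0.05446 h⁻¹.
After decay, C = 3.048 × e^(−kt) = 3.048 × 0.8351 = 2.546 mg/L.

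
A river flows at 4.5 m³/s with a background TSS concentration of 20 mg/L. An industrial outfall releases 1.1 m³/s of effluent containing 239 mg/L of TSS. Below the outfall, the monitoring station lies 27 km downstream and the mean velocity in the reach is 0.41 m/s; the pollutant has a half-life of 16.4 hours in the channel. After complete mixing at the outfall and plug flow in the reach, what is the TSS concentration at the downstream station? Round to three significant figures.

Mass balance: C = (4.500·20.00 + 1.100·239.0) / 5.600 = 352.9/5.600 = 63.02 mg/L.
Travel time t = 27·1000 / 0.41 = 65850 s = 18.29 h.
Half-life 16.4 h → k = ln 2 / 16.4 = 0.04227 h⁻¹ = 1.014 d⁻¹.
First-order decay: C = 63.02·exp(−k·t) = 63.02·0.4616 = 29.09 mg/L.

29.1 mg/L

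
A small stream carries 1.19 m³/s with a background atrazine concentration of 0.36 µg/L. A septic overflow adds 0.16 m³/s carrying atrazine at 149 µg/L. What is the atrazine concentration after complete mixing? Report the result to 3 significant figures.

Mass balance: C = (1.190·0.3600 + 0.1600·149.0) / 1.350 = 24.27/1.350 = 17.98 µg/L.

18.0 µg/L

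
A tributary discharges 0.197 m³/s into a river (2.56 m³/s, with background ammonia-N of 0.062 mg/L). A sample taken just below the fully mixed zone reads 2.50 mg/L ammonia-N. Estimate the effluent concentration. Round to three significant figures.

34.2 mg/L

Mass balance: 2.560·0.06200 + 0.1970·Cₑ = 2.757·2.500
→ Cₑ = (2.757·2.500 − 2.560·0.06200) / 0.1970 = 34.18 mg/L.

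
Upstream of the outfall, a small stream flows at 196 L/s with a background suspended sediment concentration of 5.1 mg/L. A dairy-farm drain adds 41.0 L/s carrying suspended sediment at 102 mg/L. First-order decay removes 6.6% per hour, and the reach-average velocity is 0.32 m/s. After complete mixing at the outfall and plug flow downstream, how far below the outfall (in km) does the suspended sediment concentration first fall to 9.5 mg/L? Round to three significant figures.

14.1 km

After mixing, C = (196.0·5.100 + 41.00·102.0) / 237.0 = 5182/237.0 = 21.86 mg/L.
6.6%/h lost → k = −ln(1 − 0.066) = 0.06828 h⁻¹.
Set 21.86·exp(−k·t) = 9.5 → t = ln(21.86/9.5)/k = 43950 s = 12.21 h.
Distance = v·t = 0.32·43950 = 14060 m = 14.06 km.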